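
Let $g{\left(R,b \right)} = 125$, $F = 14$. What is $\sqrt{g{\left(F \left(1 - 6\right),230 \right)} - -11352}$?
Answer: $\sqrt{11477} \approx 107.13$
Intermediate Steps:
$\sqrt{g{\left(F \left(1 - 6\right),230 \right)} - -11352} = \sqrt{125 - -11352} = \sqrt{125 + \left(-48 + 11400\right)} = \sqrt{125 + 11352} = \sqrt{11477}$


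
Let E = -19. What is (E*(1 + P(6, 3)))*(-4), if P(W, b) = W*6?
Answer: 2812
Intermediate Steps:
P(W, b) = 6*W
(E*(1 + P(6, 3)))*(-4) = -19*(1 + 6*6)*(-4) = -19*(1 + 36)*(-4) = -19*37*(-4) = -703*(-4) = 2812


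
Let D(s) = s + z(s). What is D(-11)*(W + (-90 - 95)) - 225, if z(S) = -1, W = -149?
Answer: 3783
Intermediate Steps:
D(s) = -1 + s (D(s) = s - 1 = -1 + s)
D(-11)*(W + (-90 - 95)) - 225 = (-1 - 11)*(-149 + (-90 - 95)) - 225 = -12*(-149 - 185) - 225 = -12*(-334) - 225 = 4008 - 225 = 3783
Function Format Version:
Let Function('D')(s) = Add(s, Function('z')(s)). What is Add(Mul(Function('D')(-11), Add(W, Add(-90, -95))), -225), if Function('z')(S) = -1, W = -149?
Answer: 3783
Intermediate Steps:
Function('D')(s) = Add(-1, s) (Function('D')(s) = Add(s, -1) = Add(-1, s))
Add(Mul(Function('D')(-11), Add(W, Add(-90, -95))), -225) = Add(Mul(Add(-1, -11), Add(-149, Add(-90, -95))), -225) = Add(Mul(-12, Add(-149, -185)), -225) = Add(Mul(-12, -334), -225) = Add(4008, -225) = 3783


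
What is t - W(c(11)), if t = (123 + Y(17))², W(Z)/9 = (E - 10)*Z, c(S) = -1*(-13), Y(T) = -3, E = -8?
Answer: 16506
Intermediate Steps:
c(S) = 13
W(Z) = -162*Z (W(Z) = 9*((-8 - 10)*Z) = 9*(-18*Z) = -162*Z)
t = 14400 (t = (123 - 3)² = 120² = 14400)
t - W(c(11)) = 14400 - (-162)*13 = 14400 - 1*(-2106) = 14400 + 2106 = 16506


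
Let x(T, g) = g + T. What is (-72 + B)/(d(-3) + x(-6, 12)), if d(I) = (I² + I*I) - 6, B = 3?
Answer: -23/6 ≈ -3.8333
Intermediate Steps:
x(T, g) = T + g
d(I) = -6 + 2*I² (d(I) = (I² + I²) - 6 = 2*I² - 6 = -6 + 2*I²)
(-72 + B)/(d(-3) + x(-6, 12)) = (-72 + 3)/((-6 + 2*(-3)²) + (-6 + 12)) = -69/((-6 + 2*9) + 6) = -69/((-6 + 18) + 6) = -69/(12 + 6) = -69/18 = -69*1/18 = -23/6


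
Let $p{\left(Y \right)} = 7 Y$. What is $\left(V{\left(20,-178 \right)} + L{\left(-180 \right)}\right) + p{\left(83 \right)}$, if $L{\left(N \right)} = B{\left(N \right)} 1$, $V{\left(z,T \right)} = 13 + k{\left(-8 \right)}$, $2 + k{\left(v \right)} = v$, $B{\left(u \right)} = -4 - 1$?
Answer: $579$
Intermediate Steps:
$B{\left(u \right)} = -5$ ($B{\left(u \right)} = -4 - 1 = -5$)
$k{\left(v \right)} = -2 + v$
$V{\left(z,T \right)} = 3$ ($V{\left(z,T \right)} = 13 - 10 = 3$)
$L{\left(N \right)} = -5$ ($L{\left(N \right)} = \left(-5\right) 1 = -5$)
$\left(V{\left(20,-178 \right)} + L{\left(-180 \right)}\right) + p{\left(83 \right)} = \left(3 - 5\right) + 7 \cdot 83 = -2 + 581 = 579$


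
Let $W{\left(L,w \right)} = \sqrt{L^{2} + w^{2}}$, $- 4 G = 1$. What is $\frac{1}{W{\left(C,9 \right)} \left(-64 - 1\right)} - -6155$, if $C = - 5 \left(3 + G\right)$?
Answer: $6155 - \frac{4 \sqrt{4321}}{280865} \approx 6155.0$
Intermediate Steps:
$G = - \frac{1}{4}$ ($G = \left(- \frac{1}{4}\right) 1 = - \frac{1}{4} \approx -0.25$)
$C = - \frac{55}{4}$ ($C = - 5 \left(3 - \frac{1}{4}\right) = \left(-5\right) \frac{11}{4} = - \frac{55}{4} \approx -13.75$)
$\frac{1}{W{\left(C,9 \right)} \left(-64 - 1\right)} - -6155 = \frac{1}{\sqrt{\left(- \frac{55}{4}\right)^{2} + 9^{2}} \left(-64 - 1\right)} - -6155 = \frac{1}{\sqrt{\frac{3025}{16} + 81} \left(-65\right)} + 6155 = \frac{1}{\sqrt{\frac{4321}{16}} \left(-65\right)} + 6155 = \frac{1}{\frac{\sqrt{4321}}{4} \left(-65\right)} + 6155 = \frac{1}{\left(- \frac{65}{4}\right) \sqrt{4321}} + 6155 = - \frac{4 \sqrt{4321}}{280865} + 6155 = 6155 - \frac{4 \sqrt{4321}}{280865}$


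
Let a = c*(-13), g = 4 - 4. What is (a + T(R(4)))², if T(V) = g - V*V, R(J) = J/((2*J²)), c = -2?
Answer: 2765569/4096 ≈ 675.19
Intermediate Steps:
g = 0
a = 26 (a = -2*(-13) = 26)
R(J) = 1/(2*J) (R(J) = J*(1/(2*J²)) = 1/(2*J))
T(V) = -V² (T(V) = 0 - V*V = 0 - V² = -V²)
(a + T(R(4)))² = (26 - ((½)/4)²)² = (26 - ((½)*(¼))²)² = (26 - (⅛)²)² = (26 - 1*1/64)² = (26 - 1/64)² = (1663/64)² = 2765569/4096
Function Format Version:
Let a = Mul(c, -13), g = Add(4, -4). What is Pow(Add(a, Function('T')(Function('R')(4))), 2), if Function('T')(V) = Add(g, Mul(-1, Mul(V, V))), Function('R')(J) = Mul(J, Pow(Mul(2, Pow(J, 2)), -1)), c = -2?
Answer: Rational(2765569, 4096) ≈ 675.19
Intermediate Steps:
g = 0
a = 26 (a = Mul(-2, -13) = 26)
Function('R')(J) = Mul(Rational(1, 2), Pow(J, -1)) (Function('R')(J) = Mul(J, Mul(Rational(1, 2), Pow(J, -2))) = Mul(Rational(1, 2), Pow(J, -1)))
Function('T')(V) = Mul(-1, Pow(V, 2)) (Function('T')(V) = Add(0, Mul(-1, Mul(V, V))) = Add(0, Mul(-1, Pow(V, 2))) = Mul(-1, Pow(V, 2)))
Pow(Add(a, Function('T')(Function('R')(4))), 2) = Pow(Add(26, Mul(-1, Pow(Mul(Rational(1, 2), Pow(4, -1)), 2))), 2) = Pow(Add(26, Mul(-1, Pow(Mul(Rational(1, 2), Rational(1, 4)), 2))), 2) = Pow(Add(26, Mul(-1, Pow(Rational(1, 8), 2))), 2) = Pow(Add(26, Mul(-1, Rational(1, 64))), 2) = Pow(Add(26, Rational(-1, 64)), 2) = Pow(Rational(1663, 64), 2) = Rational(2765569, 4096)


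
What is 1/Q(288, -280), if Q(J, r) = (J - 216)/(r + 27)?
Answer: -253/72 ≈ -3.5139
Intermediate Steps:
Q(J, r) = (-216 + J)/(27 + r)
1/Q(288, -280) = 1/((-216 + 288)/(27 - 280)) = 1/(72/(-253)) = 1/(-1/253*72) = 1/(-72/253) = -253/72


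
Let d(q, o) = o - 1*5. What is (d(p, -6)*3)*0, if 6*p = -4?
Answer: 0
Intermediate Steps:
p = -⅔ (p = (⅙)*(-4) = -⅔ ≈ -0.66667)
d(q, o) = -5 + o (d(q, o) = o - 5 = -5 + o)
(d(p, -6)*3)*0 = ((-5 - 6)*3)*0 = -11*3*0 = -33*0 = 0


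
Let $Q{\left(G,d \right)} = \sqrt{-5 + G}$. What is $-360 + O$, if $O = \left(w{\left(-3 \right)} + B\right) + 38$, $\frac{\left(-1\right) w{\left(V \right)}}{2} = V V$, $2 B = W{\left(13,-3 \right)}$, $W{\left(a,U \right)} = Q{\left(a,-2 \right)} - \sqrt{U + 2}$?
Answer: $-340 + \sqrt{2} - \frac{i}{2} \approx -338.59 - 0.5 i$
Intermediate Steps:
$W{\left(a,U \right)} = \sqrt{-5 + a} - \sqrt{2 + U}$ ($W{\left(a,U \right)} = \sqrt{-5 + a} - \sqrt{U + 2} = \sqrt{-5 + a} - \sqrt{2 + U}$)
$B = \sqrt{2} - \frac{i}{2}$ ($B = \frac{\sqrt{-5 + 13} - \sqrt{2 - 3}}{2} = \frac{\sqrt{8} - \sqrt{-1}}{2} = \frac{2 \sqrt{2} - i}{2} = \frac{- i + 2 \sqrt{2}}{2} = \sqrt{2} - \frac{i}{2} \approx 1.4142 - 0.5 i$)
$w{\left(V \right)} = - 2 V^{2}$ ($w{\left(V \right)} = - 2 V V = - 2 V^{2}$)
$O = 20 + \sqrt{2} - \frac{i}{2}$ ($O = \left(- 2 \left(-3\right)^{2} + \left(\sqrt{2} - \frac{i}{2}\right)\right) + 38 = \left(\left(-2\right) 9 + \left(\sqrt{2} - \frac{i}{2}\right)\right) + 38 = \left(-18 + \left(\sqrt{2} - \frac{i}{2}\right)\right) + 38 = \left(-18 + \sqrt{2} - \frac{i}{2}\right) + 38 = 20 + \sqrt{2} - \frac{i}{2} \approx 21.414 - 0.5 i$)
$-360 + O = -360 + \left(20 + \sqrt{2} - \frac{i}{2}\right) = -340 + \sqrt{2} - \frac{i}{2}$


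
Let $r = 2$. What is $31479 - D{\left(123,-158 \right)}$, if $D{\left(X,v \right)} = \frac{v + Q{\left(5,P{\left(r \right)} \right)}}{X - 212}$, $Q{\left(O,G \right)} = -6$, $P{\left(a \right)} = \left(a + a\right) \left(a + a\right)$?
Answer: $\frac{2801467}{89} \approx 31477.0$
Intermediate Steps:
$P{\left(a \right)} = 4 a^{2}$ ($P{\left(a \right)} = 2 a 2 a = 4 a^{2}$)
$D{\left(X,v \right)} = \frac{-6 + v}{-212 + X}$ ($D{\left(X,v \right)} = \frac{v - 6}{X - 212} = \frac{-6 + v}{-212 + X}$)
$31479 - D{\left(123,-158 \right)} = 31479 - \frac{-6 - 158}{-212 + 123} = 31479 - \frac{1}{-89} \left(-164\right) = 31479 - \left(- \frac{1}{89}\right) \left(-164\right) = 31479 - \frac{164}{89} = \frac{2801467}{89}$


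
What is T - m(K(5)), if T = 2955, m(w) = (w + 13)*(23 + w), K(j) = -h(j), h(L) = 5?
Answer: 2811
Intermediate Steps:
K(j) = -5 (K(j) = -1*5 = -5)
m(w) = (13 + w)*(23 + w)
T - m(K(5)) = 2955 - (299 + (-5)**2 + 36*(-5)) = 2955 - (299 + 25 - 180) = 2955 - 1*144 = 2955 - 144 = 2811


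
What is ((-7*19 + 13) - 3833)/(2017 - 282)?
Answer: -3953/1735 ≈ -2.2784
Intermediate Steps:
((-7*19 + 13) - 3833)/(2017 - 282) = ((-133 + 13) - 3833)/1735 = (-120 - 3833)*(1/1735) = -3953*1/1735 = -3953/1735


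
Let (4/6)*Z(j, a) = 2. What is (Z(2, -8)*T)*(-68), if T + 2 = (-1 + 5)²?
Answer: -2856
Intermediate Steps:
Z(j, a) = 3 (Z(j, a) = (3/2)*2 = 3)
T = 14 (T = -2 + (-1 + 5)² = -2 + 4² = -2 + 16 = 14)
(Z(2, -8)*T)*(-68) = (3*14)*(-68) = 42*(-68) = -2856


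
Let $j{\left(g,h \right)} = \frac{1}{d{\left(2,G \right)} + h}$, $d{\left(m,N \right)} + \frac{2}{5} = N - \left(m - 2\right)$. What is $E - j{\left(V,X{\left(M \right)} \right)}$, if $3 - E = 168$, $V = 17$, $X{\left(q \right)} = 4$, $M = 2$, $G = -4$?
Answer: $- \frac{325}{2} \approx -162.5$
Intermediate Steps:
$d{\left(m,N \right)} = \frac{8}{5} + N - m$ ($d{\left(m,N \right)} = - \frac{2}{5} - \left(-2 + m - N\right) = - \frac{2}{5} + \left(2 + N - m\right) = \frac{8}{5} + N - m$)
$E = -165$ ($E = 3 - 168 = -165$)
$j{\left(g,h \right)} = \frac{1}{- \frac{22}{5} + h}$ ($j{\left(g,h \right)} = \frac{1}{\left(\frac{8}{5} - 4 - 2\right) + h} = \frac{1}{- \frac{22}{5} + h}$)
$E - j{\left(V,X{\left(M \right)} \right)} = -165 - \frac{5}{-22 + 5 \cdot 4} = -165 - \frac{5}{-22 + 20} = -165 - \frac{5}{-2} = -165 - 5 \left(- \frac{1}{2}\right) = -165 - - \frac{5}{2} = -165 + \frac{5}{2} = - \frac{325}{2}$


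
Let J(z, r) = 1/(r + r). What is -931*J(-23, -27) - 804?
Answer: -42485/54 ≈ -786.76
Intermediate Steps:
J(z, r) = 1/(2*r)
-931*J(-23, -27) - 804 = -931/(2*(-27)) - 804 = -931*(-1)/(2*27) - 804 = -931*(-1/54) - 804 = 931/54 - 804 = -42485/54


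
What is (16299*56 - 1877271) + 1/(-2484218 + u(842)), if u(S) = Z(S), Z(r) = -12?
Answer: -2396106909211/2484230 ≈ -9.6453e+5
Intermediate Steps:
u(S) = -12
(16299*56 - 1877271) + 1/(-2484218 + u(842)) = (16299*56 - 1877271) + 1/(-2484218 - 12) = (912744 - 1877271) + 1/(-2484230) = -964527 - 1/2484230 = -2396106909211/2484230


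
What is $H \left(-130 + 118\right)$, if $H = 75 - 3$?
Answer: $-864$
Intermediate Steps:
$H = 72$
$H \left(-130 + 118\right) = 72 \left(-130 + 118\right) = 72 \left(-12\right) = -864$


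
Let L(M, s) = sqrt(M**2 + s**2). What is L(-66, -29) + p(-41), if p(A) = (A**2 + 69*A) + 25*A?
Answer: -2173 + sqrt(5197) ≈ -2100.9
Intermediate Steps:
p(A) = A**2 + 94*A
L(-66, -29) + p(-41) = sqrt((-66)**2 + (-29)**2) - 41*(94 - 41) = sqrt(4356 + 841) - 41*53 = sqrt(5197) - 2173 = -2173 + sqrt(5197)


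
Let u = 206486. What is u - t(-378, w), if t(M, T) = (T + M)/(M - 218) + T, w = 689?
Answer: 122655323/596 ≈ 2.0580e+5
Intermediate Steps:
t(M, T) = T + (M + T)/(-218 + M) (t(M, T) = (M + T)/(-218 + M) + T = T + (M + T)/(-218 + M))
u - t(-378, w) = 206486 - (-378 - 217*689 - 378*689)/(-218 - 378) = 206486 - (-378 - 149513 - 260442)/(-596) = 206486 - (-1)*(-410333)/596 = 206486 - 1*410333/596 = 206486 - 410333/596 = 122655323/596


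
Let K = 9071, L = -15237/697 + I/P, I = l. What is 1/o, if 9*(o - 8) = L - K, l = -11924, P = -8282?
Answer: -15453/15486346 ≈ -0.00099785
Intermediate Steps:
I = -11924
L = -35063/1717 (L = -15237/697 - 11924/(-8282) = -15237*1/697 - 11924*(-1/8282) = -15237/697 + 5962/4141 = -35063/1717 ≈ -20.421)
o = -15486346/15453 (o = 8 + (-35063/1717 - 1*9071)/9 = 8 + (-35063/1717 - 9071)/9 = 8 + (⅑)*(-15609970/1717) = 8 - 15609970/15453 = -15486346/15453 ≈ -1002.2)
1/o = 1/(-15486346/15453) = -15453/15486346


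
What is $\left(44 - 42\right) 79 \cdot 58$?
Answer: $9164$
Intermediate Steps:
$\left(44 - 42\right) 79 \cdot 58 = 2 \cdot 79 \cdot 58 = 158 \cdot 58 = 9164$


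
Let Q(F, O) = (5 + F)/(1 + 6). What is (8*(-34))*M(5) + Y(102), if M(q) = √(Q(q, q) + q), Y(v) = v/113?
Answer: 102/113 - 816*√35/7 ≈ -688.74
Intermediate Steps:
Q(F, O) = 5/7 + F/7 (Q(F, O) = (5 + F)/7 = (5 + F)*(⅐) = 5/7 + F/7)
Y(v) = v/113 (Y(v) = v*(1/113) = v/113)
M(q) = √(5/7 + 8*q/7) (M(q) = √((5/7 + q/7) + q) = √(5/7 + 8*q/7))
(8*(-34))*M(5) + Y(102) = (8*(-34))*(√(35 + 56*5)/7) + (1/113)*102 = -272*√(35 + 280)/7 + 102/113 = -272*√315/7 + 102/113 = -272*3*√35/7 + 102/113 = -816*√35/7 + 102/113 = 102/113 - 816*√35/7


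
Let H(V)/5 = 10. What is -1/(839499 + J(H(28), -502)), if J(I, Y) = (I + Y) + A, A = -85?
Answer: -1/838962 ≈ -1.1919e-6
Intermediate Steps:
H(V) = 50 (H(V) = 5*10 = 50)
J(I, Y) = -85 + I + Y (J(I, Y) = (I + Y) - 85 = -85 + I + Y)
-1/(839499 + J(H(28), -502)) = -1/(839499 + (-85 + 50 - 502)) = -1/(839499 - 537) = -1/838962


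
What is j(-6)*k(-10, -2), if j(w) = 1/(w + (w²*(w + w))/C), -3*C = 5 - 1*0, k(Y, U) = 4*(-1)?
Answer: -10/633 ≈ -0.015798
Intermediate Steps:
k(Y, U) = -4
C = -5/3 (C = -(5 - 1*0)/3 = -(5 + 0)/3 = -⅓*5 = -5/3 ≈ -1.6667)
j(w) = 1/(w - 6*w³/5) (j(w) = 1/(w + (w²*(w + w))/(-5/3)) = 1/(w + (w²*(2*w))*(-⅗)) = 1/(w + (2*w³)*(-⅗)) = 1/(w - 6*w³/5))
j(-6)*k(-10, -2) = -5/(-6*(-5 + 6*(-6)²))*(-4) = -5*(-⅙)/(-5 + 6*36)*(-4) = -5*(-⅙)/(-5 + 216)*(-4) = -5*(-⅙)/211*(-4) = -5*(-⅙)*1/211*(-4) = (5/1266)*(-4) = -10/633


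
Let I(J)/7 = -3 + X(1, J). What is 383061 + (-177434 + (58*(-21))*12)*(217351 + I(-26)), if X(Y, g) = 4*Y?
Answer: -41743220839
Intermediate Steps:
I(J) = 7 (I(J) = 7*(-3 + 4*1) = 7*(-3 + 4) = 7*1 = 7)
383061 + (-177434 + (58*(-21))*12)*(217351 + I(-26)) = 383061 + (-177434 + (58*(-21))*12)*(217351 + 7) = 383061 + (-177434 - 1218*12)*217358 = 383061 + (-177434 - 14616)*217358 = 383061 - 192050*217358 = 383061 - 41743603900 = -41743220839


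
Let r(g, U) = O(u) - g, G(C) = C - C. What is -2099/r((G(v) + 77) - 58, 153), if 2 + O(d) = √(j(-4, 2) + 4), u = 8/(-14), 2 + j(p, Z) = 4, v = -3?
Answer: 14693/145 + 2099*√6/435 ≈ 113.15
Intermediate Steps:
j(p, Z) = 2 (j(p, Z) = -2 + 4 = 2)
G(C) = 0
u = -4/7 (u = 8*(-1/14) = -4/7 ≈ -0.57143)
O(d) = -2 + √6 (O(d) = -2 + √(2 + 4) = -2 + √6)
r(g, U) = -2 + √6 - g (r(g, U) = (-2 + √6) - g = -2 + √6 - g)
-2099/r((G(v) + 77) - 58, 153) = -2099/(-2 + √6 - ((0 + 77) - 58)) = -2099/(-2 + √6 - (77 - 58)) = -2099/(-2 + √6 - 1*19) = -2099/(-2 + √6 - 19) = -2099/(-21 + √6)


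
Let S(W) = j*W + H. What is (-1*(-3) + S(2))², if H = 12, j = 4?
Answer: 529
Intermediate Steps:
S(W) = 12 + 4*W (S(W) = 4*W + 12 = 12 + 4*W)
(-1*(-3) + S(2))² = (-1*(-3) + (12 + 4*2))² = (3 + (12 + 8))² = (3 + 20)² = 23² = 529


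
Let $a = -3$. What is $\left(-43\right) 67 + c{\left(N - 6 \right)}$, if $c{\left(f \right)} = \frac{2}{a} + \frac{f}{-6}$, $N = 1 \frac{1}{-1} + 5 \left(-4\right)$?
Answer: $- \frac{17263}{6} \approx -2877.2$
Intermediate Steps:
$N = -21$ ($N = 1 \left(-1\right) - 20 = -1 - 20 = -21$)
$c{\left(f \right)} = - \frac{2}{3} - \frac{f}{6}$ ($c{\left(f \right)} = \frac{2}{-3} + \frac{f}{-6} = 2 \left(- \frac{1}{3}\right) + f \left(- \frac{1}{6}\right) = - \frac{2}{3} - \frac{f}{6}$)
$\left(-43\right) 67 + c{\left(N - 6 \right)} = \left(-43\right) 67 - \left(\frac{2}{3} + \frac{-21 - 6}{6}\right) = -2881 - \left(\frac{2}{3} + \frac{-21 - 6}{6}\right) = -2881 - - \frac{23}{6} = -2881 + \left(- \frac{2}{3} + \frac{9}{2}\right) = -2881 + \frac{23}{6} = - \frac{17263}{6}$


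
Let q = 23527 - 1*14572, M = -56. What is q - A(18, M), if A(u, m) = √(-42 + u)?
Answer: 8955 - 2*I*√6 ≈ 8955.0 - 4.899*I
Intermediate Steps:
q = 8955 (q = 23527 - 14572 = 8955)
q - A(18, M) = 8955 - √(-42 + 18) = 8955 - √(-24) = 8955 - 2*I*√6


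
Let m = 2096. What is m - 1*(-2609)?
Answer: 4705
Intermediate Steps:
m - 1*(-2609) = 2096 - 1*(-2609) = 2096 + 2609 = 4705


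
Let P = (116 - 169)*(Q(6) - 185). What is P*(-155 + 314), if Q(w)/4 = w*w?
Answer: 345507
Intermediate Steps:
Q(w) = 4*w² (Q(w) = 4*(w*w) = 4*w²)
P = 2173 (P = (116 - 169)*(4*6² - 185) = -53*(4*36 - 185) = -53*(144 - 185) = -53*(-41) = 2173)
P*(-155 + 314) = 2173*(-155 + 314) = 2173*159 = 345507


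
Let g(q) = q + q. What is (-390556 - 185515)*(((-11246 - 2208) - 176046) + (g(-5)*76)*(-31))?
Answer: 95593221740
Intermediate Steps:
g(q) = 2*q
(-390556 - 185515)*(((-11246 - 2208) - 176046) + (g(-5)*76)*(-31)) = (-390556 - 185515)*(((-11246 - 2208) - 176046) + ((2*(-5))*76)*(-31)) = -576071*((-13454 - 176046) - 10*76*(-31)) = -576071*(-189500 - 760*(-31)) = -576071*(-189500 + 23560) = -576071*(-165940) = 95593221740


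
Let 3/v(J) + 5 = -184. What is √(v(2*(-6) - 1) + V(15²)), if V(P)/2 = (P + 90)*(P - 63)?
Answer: √45008453/21 ≈ 319.47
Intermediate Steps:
v(J) = -1/63 (v(J) = 3/(-5 - 184) = 3/(-189) = 3*(-1/189) = -1/63)
V(P) = 2*(-63 + P)*(90 + P) (V(P) = 2*((P + 90)*(P - 63)) = 2*((90 + P)*(-63 + P)) = 2*((-63 + P)*(90 + P)) = 2*(-63 + P)*(90 + P))
√(v(2*(-6) - 1) + V(15²)) = √(-1/63 + (-11340 + 2*(15²)² + 54*15²)) = √(-1/63 + (-11340 + 2*225² + 54*225)) = √(-1/63 + (-11340 + 2*50625 + 12150)) = √(-1/63 + (-11340 + 101250 + 12150)) = √(-1/63 + 102060) = √(6429779/63) = √45008453/21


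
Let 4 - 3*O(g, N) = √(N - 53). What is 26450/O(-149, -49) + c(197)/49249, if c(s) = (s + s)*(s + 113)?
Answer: 7823022560/2905691 + 39675*I*√102/59 ≈ 2692.3 + 6791.5*I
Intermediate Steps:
O(g, N) = 4/3 - √(-53 + N)/3 (O(g, N) = 4/3 - √(N - 53)/3 = 4/3 - √(-53 + N)/3)
c(s) = 2*s*(113 + s) (c(s) = (2*s)*(113 + s) = 2*s*(113 + s))
26450/O(-149, -49) + c(197)/49249 = 26450/(4/3 - √(-53 - 49)/3) + (2*197*(113 + 197))/49249 = 26450/(4/3 - I*√102/3) + (2*197*310)*(1/49249) = 26450/(4/3 - I*√102/3) + 122140*(1/49249) = 26450/(4/3 - I*√102/3) + 122140/49249 = 122140/49249 + 26450/(4/3 - I*√102/3)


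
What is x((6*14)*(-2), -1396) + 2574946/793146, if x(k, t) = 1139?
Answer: 452984120/396573 ≈ 1142.2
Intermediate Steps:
x((6*14)*(-2), -1396) + 2574946/793146 = 1139 + 2574946/793146 = 1139 + 2574946*(1/793146) = 1139 + 1287473/396573 = 452984120/396573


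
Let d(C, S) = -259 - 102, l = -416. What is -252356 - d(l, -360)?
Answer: -251995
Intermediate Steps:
d(C, S) = -361
-252356 - d(l, -360) = -252356 - 1*(-361) = -252356 + 361 = -251995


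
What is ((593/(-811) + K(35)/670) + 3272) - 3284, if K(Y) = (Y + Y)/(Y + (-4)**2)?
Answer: -35274848/2771187 ≈ -12.729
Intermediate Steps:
K(Y) = 2*Y/(16 + Y) (K(Y) = (2*Y)/(Y + 16) = (2*Y)/(16 + Y) = 2*Y/(16 + Y))
((593/(-811) + K(35)/670) + 3272) - 3284 = ((593/(-811) + (2*35/(16 + 35))/670) + 3272) - 3284 = ((593*(-1/811) + (2*35/51)*(1/670)) + 3272) - 3284 = ((-593/811 + (2*35*(1/51))*(1/670)) + 3272) - 3284 = ((-593/811 + (70/51)*(1/670)) + 3272) - 3284 = ((-593/811 + 7/3417) + 3272) - 3284 = (-2020604/2771187 + 3272) - 3284 = 9065303260/2771187 - 3284 = -35274848/2771187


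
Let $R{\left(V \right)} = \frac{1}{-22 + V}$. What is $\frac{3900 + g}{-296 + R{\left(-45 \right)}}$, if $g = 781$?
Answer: $- \frac{313627}{19833} \approx -15.813$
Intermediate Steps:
$\frac{3900 + g}{-296 + R{\left(-45 \right)}} = \frac{3900 + 781}{-296 + \frac{1}{-22 - 45}} = \frac{4681}{-296 + \frac{1}{-67}} = \frac{4681}{-296 - \frac{1}{67}} = \frac{4681}{- \frac{19833}{67}} = 4681 \left(- \frac{67}{19833}\right) = - \frac{313627}{19833}$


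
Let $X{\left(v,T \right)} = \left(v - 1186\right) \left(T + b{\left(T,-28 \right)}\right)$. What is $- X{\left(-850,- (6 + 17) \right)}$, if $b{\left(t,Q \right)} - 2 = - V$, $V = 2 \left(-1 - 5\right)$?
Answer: $-18324$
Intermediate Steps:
$V = -12$ ($V = 2 \left(-6\right) = -12$)
$b{\left(t,Q \right)} = 14$ ($b{\left(t,Q \right)} = 2 - -12 = 2 + 12 = 14$)
$X{\left(v,T \right)} = \left(-1186 + v\right) \left(14 + T\right)$ ($X{\left(v,T \right)} = \left(v - 1186\right) \left(T + 14\right) = \left(-1186 + v\right) \left(14 + T\right)$)
$- X{\left(-850,- (6 + 17) \right)} = - (-16604 - 1186 \left(- (6 + 17)\right) + 14 \left(-850\right) + - (6 + 17) \left(-850\right)) = - (-16604 - 1186 \left(\left(-1\right) 23\right) - 11900 + \left(-1\right) 23 \left(-850\right)) = - (-16604 - -27278 - 11900 - -19550) = - (-16604 + 27278 - 11900 + 19550) = \left(-1\right) 18324 = -18324$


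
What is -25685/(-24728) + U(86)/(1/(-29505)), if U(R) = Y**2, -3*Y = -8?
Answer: -1414974115/6744 ≈ -2.0981e+5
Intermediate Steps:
Y = 8/3 (Y = -1/3*(-8) = 8/3 ≈ 2.6667)
U(R) = 64/9 (U(R) = (8/3)**2 = 64/9)
-25685/(-24728) + U(86)/(1/(-29505)) = -25685/(-24728) + 64/(9*(1/(-29505))) = -25685*(-1/24728) + 64/(9*(-1/29505)) = 2335/2248 + (64/9)*(-29505) = 2335/2248 - 629440/3 = -1414974115/6744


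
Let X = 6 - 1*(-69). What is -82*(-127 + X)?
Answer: 4264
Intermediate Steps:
X = 75 (X = 6 + 69 = 75)
-82*(-127 + X) = -82*(-127 + 75) = -82*(-52) = 4264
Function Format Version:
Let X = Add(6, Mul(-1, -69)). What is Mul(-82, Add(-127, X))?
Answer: 4264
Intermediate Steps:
X = 75 (X = Add(6, 69) = 75)
Mul(-82, Add(-127, X)) = Mul(-82, Add(-127, 75)) = Mul(-82, -52) = 4264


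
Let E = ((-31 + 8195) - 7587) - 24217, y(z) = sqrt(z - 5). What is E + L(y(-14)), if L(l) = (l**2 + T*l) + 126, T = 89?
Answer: -23533 + 89*I*sqrt(19) ≈ -23533.0 + 387.94*I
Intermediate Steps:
y(z) = sqrt(-5 + z)
L(l) = 126 + l**2 + 89*l (L(l) = (l**2 + 89*l) + 126 = 126 + l**2 + 89*l)
E = -23640 (E = (8164 - 7587) - 24217 = 577 - 24217 = -23640)
E + L(y(-14)) = -23640 + (126 + (sqrt(-5 - 14))**2 + 89*sqrt(-5 - 14)) = -23640 + (126 + (sqrt(-19))**2 + 89*sqrt(-19)) = -23640 + (126 + (I*sqrt(19))**2 + 89*(I*sqrt(19))) = -23640 + (126 - 19 + 89*I*sqrt(19)) = -23640 + (107 + 89*I*sqrt(19)) = -23533 + 89*I*sqrt(19)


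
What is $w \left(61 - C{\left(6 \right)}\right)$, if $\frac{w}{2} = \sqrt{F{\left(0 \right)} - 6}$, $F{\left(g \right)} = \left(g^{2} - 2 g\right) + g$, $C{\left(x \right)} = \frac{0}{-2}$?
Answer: $122 i \sqrt{6} \approx 298.84 i$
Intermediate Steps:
$C{\left(x \right)} = 0$ ($C{\left(x \right)} = 0 \left(- \frac{1}{2}\right) = 0$)
$F{\left(g \right)} = g^{2} - g$
$w = 2 i \sqrt{6}$ ($w = 2 \sqrt{0 \left(-1 + 0\right) - 6} = 2 \sqrt{0 \left(-1\right) - 6} = 2 \sqrt{0 - 6} = 2 \sqrt{-6} = 2 i \sqrt{6} \approx 4.899 i$)
$w \left(61 - C{\left(6 \right)}\right) = 2 i \sqrt{6} \left(61 - 0\right) = 2 i \sqrt{6} \left(61 + 0\right) = 2 i \sqrt{6} \cdot 61 = 122 i \sqrt{6}$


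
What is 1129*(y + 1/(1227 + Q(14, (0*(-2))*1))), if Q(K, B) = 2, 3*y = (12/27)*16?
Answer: 88833107/33183 ≈ 2677.1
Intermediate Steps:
y = 64/27 (y = ((12/27)*16)/3 = ((12*(1/27))*16)/3 = ((4/9)*16)/3 = (1/3)*(64/9) = 64/27 ≈ 2.3704)
1129*(y + 1/(1227 + Q(14, (0*(-2))*1))) = 1129*(64/27 + 1/(1227 + 2)) = 1129*(64/27 + 1/1229) = 1129*(78683/33183) = 88833107/33183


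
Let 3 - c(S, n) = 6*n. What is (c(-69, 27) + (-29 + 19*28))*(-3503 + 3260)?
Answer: -83592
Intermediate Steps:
c(S, n) = 3 - 6*n
(c(-69, 27) + (-29 + 19*28))*(-3503 + 3260) = ((3 - 6*27) + (-29 + 19*28))*(-3503 + 3260) = ((3 - 162) + (-29 + 532))*(-243) = (-159 + 503)*(-243) = 344*(-243) = -83592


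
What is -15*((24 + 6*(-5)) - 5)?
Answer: 165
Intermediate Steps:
-15*((24 + 6*(-5)) - 5) = -15*((24 - 30) - 5) = -15*(-6 - 5) = -15*(-11) = 165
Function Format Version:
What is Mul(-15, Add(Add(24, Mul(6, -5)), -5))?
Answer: 165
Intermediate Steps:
Mul(-15, Add(Add(24, Mul(6, -5)), -5)) = Mul(-15, Add(Add(24, -30), -5)) = Mul(-15, Add(-6, -5)) = Mul(-15, -11) = 165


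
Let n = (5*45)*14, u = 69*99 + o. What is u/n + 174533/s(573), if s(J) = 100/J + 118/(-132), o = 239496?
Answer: -769808833793/3174150 ≈ -2.4252e+5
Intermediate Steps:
s(J) = -59/66 + 100/J (s(J) = 100/J + 118*(-1/132) = 100/J - 59/66 = -59/66 + 100/J)
u = 246327 (u = 69*99 + 239496 = 6831 + 239496 = 246327)
n = 3150 (n = 225*14 = 3150)
u/n + 174533/s(573) = 246327/3150 + 174533/(-59/66 + 100/573) = 246327*(1/3150) + 174533/(-59/66 + 100*(1/573)) = 82109/1050 + 174533/(-59/66 + 100/573) = 82109/1050 + 174533/(-3023/4202) = 82109/1050 + 174533*(-4202/3023) = 82109/1050 - 733387666/3023 = -769808833793/3174150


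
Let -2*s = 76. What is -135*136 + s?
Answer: -18398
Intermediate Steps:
s = -38 (s = -½*76 = -38)
-135*136 + s = -135*136 - 38 = -18360 - 38 = -18398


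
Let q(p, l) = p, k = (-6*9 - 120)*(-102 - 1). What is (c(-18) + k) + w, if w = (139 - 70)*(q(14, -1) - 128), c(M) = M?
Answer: 10038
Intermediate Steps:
k = 17922 (k = (-54 - 120)*(-103) = -174*(-103) = 17922)
w = -7866 (w = (139 - 70)*(14 - 128) = 69*(-114) = -7866)
(c(-18) + k) + w = (-18 + 17922) - 7866 = 17904 - 7866 = 10038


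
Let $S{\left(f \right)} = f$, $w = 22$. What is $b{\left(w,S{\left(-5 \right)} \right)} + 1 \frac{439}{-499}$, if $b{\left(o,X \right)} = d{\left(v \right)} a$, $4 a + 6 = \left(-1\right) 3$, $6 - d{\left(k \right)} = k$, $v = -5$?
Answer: $- \frac{51157}{1996} \approx -25.63$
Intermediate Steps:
$d{\left(k \right)} = 6 - k$
$a = - \frac{9}{4}$ ($a = - \frac{3}{2} + \frac{\left(-1\right) 3}{4} = - \frac{3}{2} + \frac{1}{4} \left(-3\right) = - \frac{3}{2} - \frac{3}{4} = - \frac{9}{4} \approx -2.25$)
$b{\left(o,X \right)} = - \frac{99}{4}$ ($b{\left(o,X \right)} = \left(6 - -5\right) \left(- \frac{9}{4}\right) = \left(6 + 5\right) \left(- \frac{9}{4}\right) = 11 \left(- \frac{9}{4}\right) = - \frac{99}{4}$)
$b{\left(w,S{\left(-5 \right)} \right)} + 1 \frac{439}{-499} = - \frac{99}{4} + 1 \frac{439}{-499} = - \frac{99}{4} + 1 \cdot 439 \left(- \frac{1}{499}\right) = - \frac{99}{4} + 1 \left(- \frac{439}{499}\right) = - \frac{99}{4} - \frac{439}{499} = - \frac{51157}{1996}$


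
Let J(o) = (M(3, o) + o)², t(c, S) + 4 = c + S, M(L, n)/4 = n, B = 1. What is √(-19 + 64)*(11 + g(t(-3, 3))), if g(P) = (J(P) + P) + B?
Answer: 1224*√5 ≈ 2736.9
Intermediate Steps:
M(L, n) = 4*n
t(c, S) = -4 + S + c (t(c, S) = -4 + (c + S) = -4 + (S + c) = -4 + S + c)
J(o) = 25*o² (J(o) = (4*o + o)² = (5*o)² = 25*o²)
g(P) = 1 + P + 25*P² (g(P) = (25*P² + P) + 1 = (P + 25*P²) + 1 = 1 + P + 25*P²)
√(-19 + 64)*(11 + g(t(-3, 3))) = √(-19 + 64)*(11 + (1 + (-4 + 3 - 3) + 25*(-4 + 3 - 3)²)) = √45*(11 + (1 - 4 + 25*(-4)²)) = (3*√5)*(11 + (1 - 4 + 25*16)) = (3*√5)*(11 + (1 - 4 + 400)) = (3*√5)*(11 + 397) = (3*√5)*408 = 1224*√5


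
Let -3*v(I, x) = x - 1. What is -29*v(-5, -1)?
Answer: -58/3 ≈ -19.333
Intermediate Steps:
v(I, x) = ⅓ - x/3 (v(I, x) = -(x - 1)/3 = -(-1 + x)/3 = ⅓ - x/3)
-29*v(-5, -1) = -29*(⅓ - ⅓*(-1)) = -29*(⅓ + ⅓) = -29*⅔ = -58/3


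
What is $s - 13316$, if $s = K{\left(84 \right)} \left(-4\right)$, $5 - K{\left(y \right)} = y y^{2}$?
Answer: $2357480$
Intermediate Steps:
$K{\left(y \right)} = 5 - y^{3}$ ($K{\left(y \right)} = 5 - y y^{2} = 5 - y^{3}$)
$s = 2370796$ ($s = \left(5 - 84^{3}\right) \left(-4\right) = \left(5 - 592704\right) \left(-4\right) = \left(-592699\right) \left(-4\right) = 2370796$)
$s - 13316 = 2370796 - 13316 = 2357480$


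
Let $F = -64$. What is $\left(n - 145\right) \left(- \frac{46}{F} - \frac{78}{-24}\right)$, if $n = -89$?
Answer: $- \frac{14859}{16} \approx -928.69$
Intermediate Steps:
$\left(n - 145\right) \left(- \frac{46}{F} - \frac{78}{-24}\right) = \left(-89 - 145\right) \left(- \frac{46}{-64} - \frac{78}{-24}\right) = - 234 \left(\left(-46\right) \left(- \frac{1}{64}\right) - - \frac{13}{4}\right) = - 234 \left(\frac{23}{32} + \frac{13}{4}\right) = \left(-234\right) \frac{127}{32} = - \frac{14859}{16}$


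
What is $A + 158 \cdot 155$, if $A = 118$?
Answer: $24608$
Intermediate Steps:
$A + 158 \cdot 155 = 118 + 158 \cdot 155 = 118 + 24490 = 24608$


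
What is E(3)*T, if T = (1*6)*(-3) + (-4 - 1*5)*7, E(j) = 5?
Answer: -405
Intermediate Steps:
T = -81 (T = 6*(-3) + (-4 - 5)*7 = -18 - 9*7 = -18 - 63 = -81)
E(3)*T = 5*(-81) = -405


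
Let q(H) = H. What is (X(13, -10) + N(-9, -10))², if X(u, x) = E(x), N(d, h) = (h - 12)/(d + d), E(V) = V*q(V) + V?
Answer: 674041/81 ≈ 8321.5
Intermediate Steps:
E(V) = V + V² (E(V) = V*V + V = V² + V = V + V²)
N(d, h) = (-12 + h)/(2*d) (N(d, h) = (-12 + h)/((2*d)) = (-12 + h)*(1/(2*d)) = (-12 + h)/(2*d))
X(u, x) = x*(1 + x)
(X(13, -10) + N(-9, -10))² = (-10*(1 - 10) + (½)*(-12 - 10)/(-9))² = (-10*(-9) + (½)*(-⅑)*(-22))² = (90 + 11/9)² = (821/9)² = 674041/81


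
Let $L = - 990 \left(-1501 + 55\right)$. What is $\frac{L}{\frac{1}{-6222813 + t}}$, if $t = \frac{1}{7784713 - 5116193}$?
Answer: $- \frac{1188586256666168943}{133426} \approx -8.9082 \cdot 10^{12}$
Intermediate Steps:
$t = \frac{1}{2668520} \approx 3.7474 \cdot 10^{-7}$
$L = 1431540$ ($L = \left(-990\right) \left(-1446\right) = 1431540$)
$\frac{L}{\frac{1}{-6222813 + t}} = \frac{1431540}{\frac{1}{-6222813 + \frac{1}{2668520}}} = \frac{1431540}{\frac{1}{- \frac{16605700946759}{2668520}}} = \frac{1431540}{- \frac{2668520}{16605700946759}} = 1431540 \left(- \frac{16605700946759}{2668520}\right) = - \frac{1188586256666168943}{133426}$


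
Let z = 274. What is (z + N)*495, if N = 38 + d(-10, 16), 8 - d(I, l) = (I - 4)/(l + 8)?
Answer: 634755/4 ≈ 1.5869e+5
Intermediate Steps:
d(I, l) = 8 - (-4 + I)/(8 + l) (d(I, l) = 8 - (I - 4)/(l + 8) = 8 - (-4 + I)/(8 + l))
N = 559/12 (N = 38 + (68 - 1*(-10) + 8*16)/(8 + 16) = 38 + (68 + 10 + 128)/24 = 38 + (1/24)*206 = 38 + 103/12 = 559/12 ≈ 46.583)
(z + N)*495 = (274 + 559/12)*495 = (3847/12)*495 = 634755/4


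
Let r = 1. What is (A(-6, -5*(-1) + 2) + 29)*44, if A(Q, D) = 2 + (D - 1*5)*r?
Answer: 1452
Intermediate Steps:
A(Q, D) = -3 + D (A(Q, D) = 2 + (D - 1*5)*1 = 2 + (D - 5)*1 = 2 + (-5 + D)*1 = 2 + (-5 + D) = -3 + D)
(A(-6, -5*(-1) + 2) + 29)*44 = ((-3 + (-5*(-1) + 2)) + 29)*44 = ((-3 + (5 + 2)) + 29)*44 = ((-3 + 7) + 29)*44 = (4 + 29)*44 = 33*44 = 1452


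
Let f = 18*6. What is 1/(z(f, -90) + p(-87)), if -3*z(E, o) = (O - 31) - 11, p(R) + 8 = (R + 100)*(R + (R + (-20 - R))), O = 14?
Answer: -3/4169 ≈ -0.00071960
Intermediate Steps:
f = 108
p(R) = -8 + (-20 + R)*(100 + R) (p(R) = -8 + (R + 100)*(R + (R + (-20 - R))) = -8 + (100 + R)*(R - 20) = -8 + (100 + R)*(-20 + R) = -8 + (-20 + R)*(100 + R))
z(E, o) = 28/3 (z(E, o) = -((14 - 31) - 11)/3 = -(-17 - 11)/3 = -⅓*(-28) = 28/3)
1/(z(f, -90) + p(-87)) = 1/(28/3 + (-2008 + (-87)² + 80*(-87))) = 1/(28/3 + (-2008 + 7569 - 6960)) = 1/(28/3 - 1399) = 1/(-4169/3) = -3/4169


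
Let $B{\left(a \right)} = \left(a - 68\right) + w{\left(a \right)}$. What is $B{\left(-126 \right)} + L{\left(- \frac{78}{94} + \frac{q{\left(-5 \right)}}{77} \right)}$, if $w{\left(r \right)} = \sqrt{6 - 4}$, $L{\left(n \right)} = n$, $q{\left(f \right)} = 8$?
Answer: $- \frac{704713}{3619} + \sqrt{2} \approx -193.31$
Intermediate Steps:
$w{\left(r \right)} = \sqrt{2}$
$B{\left(a \right)} = -68 + a + \sqrt{2}$ ($B{\left(a \right)} = \left(a - 68\right) + \sqrt{2} = \left(-68 + a\right) + \sqrt{2} = -68 + a + \sqrt{2}$)
$B{\left(-126 \right)} + L{\left(- \frac{78}{94} + \frac{q{\left(-5 \right)}}{77} \right)} = \left(-68 - 126 + \sqrt{2}\right) + \left(- \frac{78}{94} + \frac{8}{77}\right) = \left(-194 + \sqrt{2}\right) + \left(\left(-78\right) \frac{1}{94} + 8 \cdot \frac{1}{77}\right) = \left(-194 + \sqrt{2}\right) + \left(- \frac{39}{47} + \frac{8}{77}\right) = \left(-194 + \sqrt{2}\right) - \frac{2627}{3619} = - \frac{704713}{3619} + \sqrt{2}$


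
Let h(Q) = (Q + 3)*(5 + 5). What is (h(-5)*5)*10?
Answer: -1000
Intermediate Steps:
h(Q) = 30 + 10*Q (h(Q) = (3 + Q)*10 = 30 + 10*Q)
(h(-5)*5)*10 = ((30 + 10*(-5))*5)*10 = ((30 - 50)*5)*10 = -20*5*10 = -100*10 = -1000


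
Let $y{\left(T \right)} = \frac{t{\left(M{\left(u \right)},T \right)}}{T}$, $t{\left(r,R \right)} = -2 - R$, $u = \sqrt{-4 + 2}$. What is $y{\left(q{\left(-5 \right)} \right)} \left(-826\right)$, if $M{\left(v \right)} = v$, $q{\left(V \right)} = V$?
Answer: $\frac{2478}{5} \approx 495.6$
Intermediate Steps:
$u = i \sqrt{2}$ ($u = \sqrt{-2} = i \sqrt{2} \approx 1.4142 i$)
$y{\left(T \right)} = \frac{-2 - T}{T}$
$y{\left(q{\left(-5 \right)} \right)} \left(-826\right) = \frac{-2 - -5}{-5} \left(-826\right) = - \frac{-2 + 5}{5} \left(-826\right) = \left(- \frac{1}{5}\right) 3 \left(-826\right) = \left(- \frac{3}{5}\right) \left(-826\right) = \frac{2478}{5}$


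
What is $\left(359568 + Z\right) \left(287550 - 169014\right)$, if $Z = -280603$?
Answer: $9360195240$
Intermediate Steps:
$\left(359568 + Z\right) \left(287550 - 169014\right) = \left(359568 - 280603\right) \left(287550 - 169014\right) = 78965 \cdot 118536 = 9360195240$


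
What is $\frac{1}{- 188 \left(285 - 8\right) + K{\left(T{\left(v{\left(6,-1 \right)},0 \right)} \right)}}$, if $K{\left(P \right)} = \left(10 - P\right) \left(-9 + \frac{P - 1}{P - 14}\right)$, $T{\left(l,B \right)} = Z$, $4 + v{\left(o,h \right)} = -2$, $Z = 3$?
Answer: $- \frac{11}{573543} \approx -1.9179 \cdot 10^{-5}$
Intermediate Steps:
$v{\left(o,h \right)} = -6$ ($v{\left(o,h \right)} = -4 - 2 = -6$)
$T{\left(l,B \right)} = 3$
$K{\left(P \right)} = \left(-9 + \frac{-1 + P}{-14 + P}\right) \left(10 - P\right)$ ($K{\left(P \right)} = \left(10 - P\right) \left(-9 + \frac{-1 + P}{-14 + P}\right) = \left(-9 + \frac{-1 + P}{-14 + P}\right) \left(10 - P\right)$)
$\frac{1}{- 188 \left(285 - 8\right) + K{\left(T{\left(v{\left(6,-1 \right)},0 \right)} \right)}} = \frac{1}{- 188 \left(285 - 8\right) + \frac{1250 - 615 + 8 \cdot 3^{2}}{-14 + 3}} = \frac{1}{\left(-188\right) 277 + \frac{1250 - 615 + 8 \cdot 9}{-11}} = \frac{1}{-52076 - \frac{1250 - 615 + 72}{11}} = \frac{1}{-52076 - \frac{707}{11}} = \frac{1}{- \frac{573543}{11}} = - \frac{11}{573543}$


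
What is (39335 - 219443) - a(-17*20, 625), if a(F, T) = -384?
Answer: -179724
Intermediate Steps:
(39335 - 219443) - a(-17*20, 625) = (39335 - 219443) - 1*(-384) = -180108 + 384 = -179724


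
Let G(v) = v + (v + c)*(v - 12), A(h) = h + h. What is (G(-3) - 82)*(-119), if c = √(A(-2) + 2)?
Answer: 4760 + 1785*I*√2 ≈ 4760.0 + 2524.4*I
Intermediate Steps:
A(h) = 2*h
c = I*√2 (c = √(2*(-2) + 2) = √(-4 + 2) = √(-2) = I*√2 ≈ 1.4142*I)
G(v) = v + (-12 + v)*(v + I*√2) (G(v) = v + (v + I*√2)*(v - 12) = v + (v + I*√2)*(-12 + v) = v + (-12 + v)*(v + I*√2))
(G(-3) - 82)*(-119) = (((-3)² - 11*(-3) - 12*I*√2 + I*(-3)*√2) - 82)*(-119) = ((9 + 33 - 12*I*√2 - 3*I*√2) - 82)*(-119) = ((42 - 15*I*√2) - 82)*(-119) = (-40 - 15*I*√2)*(-119) = 4760 + 1785*I*√2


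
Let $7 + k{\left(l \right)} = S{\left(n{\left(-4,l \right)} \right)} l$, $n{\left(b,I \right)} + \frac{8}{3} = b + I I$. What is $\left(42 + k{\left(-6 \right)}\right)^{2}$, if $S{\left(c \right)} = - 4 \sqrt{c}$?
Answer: $18121 + 1120 \sqrt{66} \approx 27220.0$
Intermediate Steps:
$n{\left(b,I \right)} = - \frac{8}{3} + b + I^{2}$ ($n{\left(b,I \right)} = - \frac{8}{3} + \left(b + I I\right) = - \frac{8}{3} + \left(b + I^{2}\right) = - \frac{8}{3} + b + I^{2}$)
$k{\left(l \right)} = -7 - 4 l \sqrt{- \frac{20}{3} + l^{2}}$ ($k{\left(l \right)} = -7 + - 4 \sqrt{- \frac{8}{3} - 4 + l^{2}} l = -7 + - 4 \sqrt{- \frac{20}{3} + l^{2}} l = -7 - 4 l \sqrt{- \frac{20}{3} + l^{2}}$)
$\left(42 + k{\left(-6 \right)}\right)^{2} = \left(42 - \left(7 - 8 \sqrt{-60 + 9 \left(-6\right)^{2}}\right)\right)^{2} = \left(42 - \left(7 - 8 \sqrt{-60 + 9 \cdot 36}\right)\right)^{2} = \left(42 - \left(7 - 8 \sqrt{-60 + 324}\right)\right)^{2} = \left(42 - \left(7 - 8 \sqrt{264}\right)\right)^{2} = \left(42 - \left(7 - 8 \cdot 2 \sqrt{66}\right)\right)^{2} = \left(42 - \left(7 - 16 \sqrt{66}\right)\right)^{2} = \left(35 + 16 \sqrt{66}\right)^{2}$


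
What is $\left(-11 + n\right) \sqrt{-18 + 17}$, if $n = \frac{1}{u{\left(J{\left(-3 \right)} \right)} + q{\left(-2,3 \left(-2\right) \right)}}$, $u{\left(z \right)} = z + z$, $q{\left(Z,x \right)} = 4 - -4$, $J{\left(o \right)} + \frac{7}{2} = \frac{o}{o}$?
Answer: $- \frac{32 i}{3} \approx - 10.667 i$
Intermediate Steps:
$J{\left(o \right)} = - \frac{5}{2}$ ($J{\left(o \right)} = - \frac{7}{2} + \frac{o}{o} = - \frac{7}{2} + 1 = - \frac{5}{2}$)
$q{\left(Z,x \right)} = 8$ ($q{\left(Z,x \right)} = 4 + 4 = 8$)
$u{\left(z \right)} = 2 z$
$n = \frac{1}{3}$ ($n = \frac{1}{2 \left(- \frac{5}{2}\right) + 8} = \frac{1}{-5 + 8} = \frac{1}{3} \approx 0.33333$)
$\left(-11 + n\right) \sqrt{-18 + 17} = \left(-11 + \frac{1}{3}\right) \sqrt{-18 + 17} = - \frac{32 \sqrt{-1}}{3} = - \frac{32 i}{3}$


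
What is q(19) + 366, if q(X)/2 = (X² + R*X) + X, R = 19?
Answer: 1848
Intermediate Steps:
q(X) = 2*X² + 40*X (q(X) = 2*((X² + 19*X) + X) = 2*(X² + 20*X) = 2*X² + 40*X)
q(19) + 366 = 2*19*(20 + 19) + 366 = 2*19*39 + 366 = 1482 + 366 = 1848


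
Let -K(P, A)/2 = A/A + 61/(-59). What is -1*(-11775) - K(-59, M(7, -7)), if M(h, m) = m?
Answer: 694721/59 ≈ 11775.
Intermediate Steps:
K(P, A) = 4/59 (K(P, A) = -2*(A/A + 61/(-59)) = -2*(1 + 61*(-1/59)) = -2*(1 - 61/59) = -2*(-2/59) = 4/59)
-1*(-11775) - K(-59, M(7, -7)) = -1*(-11775) - 1*4/59 = 11775 - 4/59 = 694721/59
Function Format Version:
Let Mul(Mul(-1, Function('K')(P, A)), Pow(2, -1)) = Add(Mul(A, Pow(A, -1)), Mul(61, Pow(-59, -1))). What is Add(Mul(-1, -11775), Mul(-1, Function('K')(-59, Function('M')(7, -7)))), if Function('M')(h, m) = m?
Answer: Rational(694721, 59) ≈ 11775.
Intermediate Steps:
Function('K')(P, A) = Rational(4, 59) (Function('K')(P, A) = Mul(-2, Add(Mul(A, Pow(A, -1)), Mul(61, Pow(-59, -1)))) = Mul(-2, Add(1, Mul(61, Rational(-1, 59)))) = Mul(-2, Add(1, Rational(-61, 59))) = Mul(-2, Rational(-2, 59)) = Rational(4, 59))
Add(Mul(-1, -11775), Mul(-1, Function('K')(-59, Function('M')(7, -7)))) = Add(Mul(-1, -11775), Mul(-1, Rational(4, 59))) = Add(11775, Rational(-4, 59)) = Rational(694721, 59)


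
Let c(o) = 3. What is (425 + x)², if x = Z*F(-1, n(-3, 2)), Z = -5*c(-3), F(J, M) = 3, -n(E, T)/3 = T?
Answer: 144400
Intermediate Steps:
n(E, T) = -3*T
Z = -15 (Z = -5*3 = -15)
x = -45 (x = -15*3 = -45)
(425 + x)² = (425 - 45)² = 380² = 144400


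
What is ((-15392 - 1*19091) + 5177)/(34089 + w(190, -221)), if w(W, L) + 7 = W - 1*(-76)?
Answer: -14653/17174 ≈ -0.85321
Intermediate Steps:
w(W, L) = 69 + W (w(W, L) = -7 + (W - 1*(-76)) = -7 + (W + 76) = -7 + (76 + W) = 69 + W)
((-15392 - 1*19091) + 5177)/(34089 + w(190, -221)) = ((-15392 - 1*19091) + 5177)/(34089 + (69 + 190)) = ((-15392 - 19091) + 5177)/(34089 + 259) = (-34483 + 5177)/34348 = -29306*1/34348 = -14653/17174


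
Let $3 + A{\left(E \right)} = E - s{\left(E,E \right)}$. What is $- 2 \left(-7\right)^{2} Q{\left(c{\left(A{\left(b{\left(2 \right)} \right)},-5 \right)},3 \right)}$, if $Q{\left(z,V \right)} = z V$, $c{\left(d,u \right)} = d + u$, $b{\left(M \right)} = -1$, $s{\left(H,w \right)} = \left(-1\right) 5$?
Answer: $1176$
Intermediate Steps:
$s{\left(H,w \right)} = -5$
$A{\left(E \right)} = 2 + E$ ($A{\left(E \right)} = -3 + \left(E - -5\right) = -3 + \left(E + 5\right) = -3 + \left(5 + E\right) = 2 + E$)
$Q{\left(z,V \right)} = V z$
$- 2 \left(-7\right)^{2} Q{\left(c{\left(A{\left(b{\left(2 \right)} \right)},-5 \right)},3 \right)} = - 2 \left(-7\right)^{2} \cdot 3 \left(\left(2 - 1\right) - 5\right) = \left(-2\right) 49 \cdot 3 \left(1 - 5\right) = - 98 \cdot 3 \left(-4\right) = \left(-98\right) \left(-12\right) = 1176$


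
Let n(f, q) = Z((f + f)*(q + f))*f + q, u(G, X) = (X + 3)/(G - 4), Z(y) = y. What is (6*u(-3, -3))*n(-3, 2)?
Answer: 0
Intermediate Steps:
u(G, X) = (3 + X)/(-4 + G)
n(f, q) = q + 2*f²*(f + q) (n(f, q) = ((f + f)*(q + f))*f + q = ((2*f)*(f + q))*f + q = (2*f*(f + q))*f + q = 2*f²*(f + q) + q = q + 2*f²*(f + q))
(6*u(-3, -3))*n(-3, 2) = (6*((3 - 3)/(-4 - 3)))*(2 + 2*(-3)²*(-3 + 2)) = (6*(0/(-7)))*(2 + 2*9*(-1)) = (6*(-⅐*0))*(2 - 18) = (6*0)*(-16) = 0*(-16) = 0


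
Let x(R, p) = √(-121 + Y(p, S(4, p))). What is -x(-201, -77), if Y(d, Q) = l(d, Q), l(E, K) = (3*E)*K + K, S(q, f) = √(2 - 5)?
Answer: -√(-121 - 230*I*√3) ≈ -12.152 + 16.391*I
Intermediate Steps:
S(q, f) = I*√3 (S(q, f) = √(-3) = I*√3)
l(E, K) = K + 3*E*K (l(E, K) = 3*E*K + K = K + 3*E*K)
Y(d, Q) = Q*(1 + 3*d)
x(R, p) = √(-121 + I*√3*(1 + 3*p)) (x(R, p) = √(-121 + (I*√3)*(1 + 3*p)) = √(-121 + I*√3*(1 + 3*p)))
-x(-201, -77) = -√(-121 + I*√3*(1 + 3*(-77))) = -√(-121 + I*√3*(1 - 231)) = -√(-121 + I*√3*(-230)) = -√(-121 - 230*I*√3)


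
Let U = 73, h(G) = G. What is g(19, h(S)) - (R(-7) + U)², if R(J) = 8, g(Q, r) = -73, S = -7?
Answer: -6634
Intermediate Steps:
g(19, h(S)) - (R(-7) + U)² = -73 - (8 + 73)² = -73 - 1*81² = -73 - 1*6561 = -73 - 6561 = -6634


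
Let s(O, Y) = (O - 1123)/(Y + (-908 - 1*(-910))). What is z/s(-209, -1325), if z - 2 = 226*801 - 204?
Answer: 6645282/37 ≈ 1.7960e+5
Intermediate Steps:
s(O, Y) = (-1123 + O)/(2 + Y) (s(O, Y) = (-1123 + O)/(Y + (-908 + 910)) = (-1123 + O)/(Y + 2) = (-1123 + O)/(2 + Y))
z = 180824 (z = 2 + (226*801 - 204) = 2 + (181026 - 204) = 2 + 180822 = 180824)
z/s(-209, -1325) = 180824/(((-1123 - 209)/(2 - 1325))) = 180824/((-1332/(-1323))) = 180824/((-1/1323*(-1332))) = 180824/(148/147) = 180824*(147/148) = 6645282/37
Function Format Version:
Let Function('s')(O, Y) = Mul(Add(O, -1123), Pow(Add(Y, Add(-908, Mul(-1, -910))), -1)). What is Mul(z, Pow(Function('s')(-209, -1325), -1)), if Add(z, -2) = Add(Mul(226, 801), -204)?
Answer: Rational(6645282, 37) ≈ 1.7960e+5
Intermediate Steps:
Function('s')(O, Y) = Mul(Pow(Add(2, Y), -1), Add(-1123, O)) (Function('s')(O, Y) = Mul(Add(-1123, O), Pow(Add(Y, Add(-908, 910)), -1)) = Mul(Add(-1123, O), Pow(Add(Y, 2), -1)) = Mul(Add(-1123, O), Pow(Add(2, Y), -1)) = Mul(Pow(Add(2, Y), -1), Add(-1123, O)))
z = 180824 (z = Add(2, Add(Mul(226, 801), -204)) = Add(2, Add(181026, -204)) = Add(2, 180822) = 180824)
Mul(z, Pow(Function('s')(-209, -1325), -1)) = Mul(180824, Pow(Mul(Pow(Add(2, -1325), -1), Add(-1123, -209)), -1)) = Mul(180824, Pow(Mul(Pow(-1323, -1), -1332), -1)) = Mul(180824, Pow(Mul(Rational(-1, 1323), -1332), -1)) = Mul(180824, Pow(Rational(148, 147), -1)) = Mul(180824, Rational(147, 148)) = Rational(6645282, 37)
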